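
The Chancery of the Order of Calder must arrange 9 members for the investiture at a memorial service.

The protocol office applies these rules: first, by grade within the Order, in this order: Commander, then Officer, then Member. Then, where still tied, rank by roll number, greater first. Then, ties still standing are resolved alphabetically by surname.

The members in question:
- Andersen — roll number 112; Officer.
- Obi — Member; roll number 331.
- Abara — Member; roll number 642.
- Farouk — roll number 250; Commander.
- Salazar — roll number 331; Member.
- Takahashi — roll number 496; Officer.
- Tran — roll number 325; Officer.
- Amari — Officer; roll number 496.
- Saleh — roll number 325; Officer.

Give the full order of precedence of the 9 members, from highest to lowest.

By grade within the Order: Farouk (Commander); then Amari, Takahashi, Saleh, Tran and Andersen (Officer); then Abara, Obi and Salazar (Member).
Among Amari, Takahashi, Saleh, Tran and Andersen, by roll number (higher first): Amari and Takahashi (496) before Saleh and Tran (325) before Andersen (112).
Among Amari and Takahashi, alphabetically by surname: Amari before Takahashi.
Among Saleh and Tran, alphabetically by surname: Saleh before Tran.
Among Abara, Obi and Salazar, by roll number (higher first): Abara (642) before Obi and Salazar (331).
Among Obi and Salazar, alphabetically by surname: Obi before Salazar.
Full order: Farouk, Amari, Takahashi, Saleh, Tran, Andersen, Abara, Obi, Salazar.

Farouk, Amari, Takahashi, Saleh, Tran, Andersen, Abara, Obi, Salazar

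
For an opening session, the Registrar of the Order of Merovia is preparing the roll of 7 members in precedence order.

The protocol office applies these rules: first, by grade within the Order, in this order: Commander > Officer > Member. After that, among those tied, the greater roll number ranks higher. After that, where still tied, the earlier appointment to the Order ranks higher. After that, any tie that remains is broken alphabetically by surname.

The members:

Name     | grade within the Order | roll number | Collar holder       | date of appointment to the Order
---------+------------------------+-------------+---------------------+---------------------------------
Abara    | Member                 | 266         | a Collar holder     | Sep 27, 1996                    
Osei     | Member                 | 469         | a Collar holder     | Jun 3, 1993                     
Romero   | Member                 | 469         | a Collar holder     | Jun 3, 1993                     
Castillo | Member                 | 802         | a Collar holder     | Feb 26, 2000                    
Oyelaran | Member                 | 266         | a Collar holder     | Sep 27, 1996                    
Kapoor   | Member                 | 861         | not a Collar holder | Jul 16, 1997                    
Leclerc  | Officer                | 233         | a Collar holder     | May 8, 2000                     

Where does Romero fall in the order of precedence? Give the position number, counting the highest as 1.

By grade within the Order: Leclerc (Officer); then Kapoor, Castillo, Osei, Romero, Abara and Oyelaran (Member).
Among Kapoor, Castillo, Osei, Romero, Abara and Oyelaran, by roll number (higher first): Kapoor (861) before Castillo (802) before Osei and Romero (469) before Abara and Oyelaran (266).
Osei and Romero both have date of appointment to the Order Jun 3, 1993, so the next rule applies.
Among Osei and Romero, alphabetically by surname: Osei before Romero.
Abara and Oyelaran both have date of appointment to the Order Sep 27, 1996, so the next rule applies.
Among Abara and Oyelaran, alphabetically by surname: Abara before Oyelaran.
Order: Leclerc, Kapoor, Castillo, Osei, Romero, Abara, Oyelaran. So position 5.

5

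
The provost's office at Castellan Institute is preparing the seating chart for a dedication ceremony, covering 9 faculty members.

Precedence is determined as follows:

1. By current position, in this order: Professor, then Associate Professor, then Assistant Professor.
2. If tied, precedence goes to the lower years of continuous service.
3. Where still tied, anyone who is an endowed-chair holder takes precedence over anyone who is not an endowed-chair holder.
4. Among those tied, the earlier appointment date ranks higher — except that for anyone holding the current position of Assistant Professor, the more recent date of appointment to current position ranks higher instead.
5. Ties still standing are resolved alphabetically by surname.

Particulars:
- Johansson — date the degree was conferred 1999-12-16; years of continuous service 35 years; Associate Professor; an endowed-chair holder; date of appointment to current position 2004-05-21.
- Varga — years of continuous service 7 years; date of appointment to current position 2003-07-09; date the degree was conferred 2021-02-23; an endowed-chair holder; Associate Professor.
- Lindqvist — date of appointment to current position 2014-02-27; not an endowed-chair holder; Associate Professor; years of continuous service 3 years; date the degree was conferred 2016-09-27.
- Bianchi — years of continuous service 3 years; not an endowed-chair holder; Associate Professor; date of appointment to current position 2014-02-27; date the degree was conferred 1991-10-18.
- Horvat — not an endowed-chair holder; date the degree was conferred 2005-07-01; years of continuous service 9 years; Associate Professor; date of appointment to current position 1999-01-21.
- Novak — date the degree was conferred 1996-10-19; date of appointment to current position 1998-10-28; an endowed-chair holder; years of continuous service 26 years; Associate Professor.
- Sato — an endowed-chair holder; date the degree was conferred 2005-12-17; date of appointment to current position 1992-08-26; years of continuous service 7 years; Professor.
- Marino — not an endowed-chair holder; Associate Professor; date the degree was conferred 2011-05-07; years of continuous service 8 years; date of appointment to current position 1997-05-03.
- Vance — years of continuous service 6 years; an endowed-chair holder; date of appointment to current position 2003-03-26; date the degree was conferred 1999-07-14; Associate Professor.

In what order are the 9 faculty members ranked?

By current position: Sato (Professor); then Bianchi, Lindqvist, Vance, Varga, Marino, Horvat, Novak and Johansson (Associate Professor).
Among Bianchi, Lindqvist, Vance, Varga, Marino, Horvat, Novak and Johansson, by years of continuous service (lower first): Bianchi and Lindqvist (3 years) before Vance (6 years) before Varga (7 years) before Marino (8 years) before Horvat (9 years) before Novak (26 years) before Johansson (35 years).
Bianchi and Lindqvist are each not an endowed-chair holder, so the next rule applies.
Bianchi and Lindqvist both have date of appointment to current position 2014-02-27, so the next rule applies.
Among Bianchi and Lindqvist, alphabetically by surname: Bianchi before Lindqvist.
Full order: Sato, Bianchi, Lindqvist, Vance, Varga, Marino, Horvat, Novak, Johansson.

Sato, Bianchi, Lindqvist, Vance, Varga, Marino, Horvat, Novak, Johansson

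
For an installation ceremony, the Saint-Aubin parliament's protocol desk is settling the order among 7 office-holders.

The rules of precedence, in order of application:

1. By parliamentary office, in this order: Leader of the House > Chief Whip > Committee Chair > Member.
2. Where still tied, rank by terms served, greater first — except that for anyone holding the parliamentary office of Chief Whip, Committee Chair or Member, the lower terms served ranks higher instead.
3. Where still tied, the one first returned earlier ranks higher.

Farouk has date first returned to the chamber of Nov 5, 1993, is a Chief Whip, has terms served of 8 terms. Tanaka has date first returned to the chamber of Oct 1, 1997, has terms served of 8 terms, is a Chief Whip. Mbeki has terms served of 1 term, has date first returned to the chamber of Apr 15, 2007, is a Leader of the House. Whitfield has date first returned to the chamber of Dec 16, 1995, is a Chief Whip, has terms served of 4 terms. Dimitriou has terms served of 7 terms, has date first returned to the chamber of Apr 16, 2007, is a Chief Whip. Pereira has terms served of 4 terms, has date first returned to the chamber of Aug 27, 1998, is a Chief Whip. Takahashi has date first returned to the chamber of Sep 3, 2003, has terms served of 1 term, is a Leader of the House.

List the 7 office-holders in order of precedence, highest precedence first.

By parliamentary office: Takahashi and Mbeki (Leader of the House); then Whitfield, Pereira, Dimitriou, Farouk and Tanaka (Chief Whip).
Takahashi and Mbeki both have terms served 1 term, so the next rule applies.
Among Takahashi and Mbeki, by date first returned to the chamber (earlier first): Takahashi (Sep 3, 2003) before Mbeki (Apr 15, 2007).
Among Whitfield, Pereira, Dimitriou, Farouk and Tanaka, by terms served (lower first) (reversed rule for this group): Whitfield and Pereira (4 terms) before Dimitriou (7 terms) before Farouk and Tanaka (8 terms).
Among Whitfield and Pereira, by date first returned to the chamber (earlier first): Whitfield (Dec 16, 1995) before Pereira (Aug 27, 1998).
Among Farouk and Tanaka, by date first returned to the chamber (earlier first): Farouk (Nov 5, 1993) before Tanaka (Oct 1, 1997).
Full order: Takahashi, Mbeki, Whitfield, Pereira, Dimitriou, Farouk, Tanaka.

Takahashi, Mbeki, Whitfield, Pereira, Dimitriou, Farouk, Tanaka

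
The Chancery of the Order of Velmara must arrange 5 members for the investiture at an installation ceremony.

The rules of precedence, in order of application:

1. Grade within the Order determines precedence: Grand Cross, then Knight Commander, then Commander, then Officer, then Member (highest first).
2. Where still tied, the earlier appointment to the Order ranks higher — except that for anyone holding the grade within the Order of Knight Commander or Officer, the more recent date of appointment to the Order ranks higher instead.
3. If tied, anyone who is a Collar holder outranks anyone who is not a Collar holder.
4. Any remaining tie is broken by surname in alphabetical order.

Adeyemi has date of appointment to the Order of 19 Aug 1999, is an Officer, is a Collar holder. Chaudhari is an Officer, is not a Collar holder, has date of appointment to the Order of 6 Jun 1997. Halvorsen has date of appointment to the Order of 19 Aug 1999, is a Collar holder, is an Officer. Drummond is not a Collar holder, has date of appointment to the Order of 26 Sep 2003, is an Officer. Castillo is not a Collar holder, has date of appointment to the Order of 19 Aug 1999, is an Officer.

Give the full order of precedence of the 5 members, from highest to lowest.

By grade within the Order: Drummond, Adeyemi, Halvorsen, Castillo and Chaudhari (Officer).
Among Drummond, Adeyemi, Halvorsen, Castillo and Chaudhari, by date of appointment to the Order (later first) (reversed rule for this group): Drummond (26 Sep 2003) before Adeyemi, Halvorsen and Castillo (19 Aug 1999) before Chaudhari (6 Jun 1997).
Among Adeyemi, Halvorsen and Castillo, a Collar holder before not a Collar holder: Adeyemi and Halvorsen (a Collar holder) before Castillo (not a Collar holder).
Among Adeyemi and Halvorsen, alphabetically by surname: Adeyemi before Halvorsen.
Full order: Drummond, Adeyemi, Halvorsen, Castillo, Chaudhari.

Drummond, Adeyemi, Halvorsen, Castillo, Chaudhari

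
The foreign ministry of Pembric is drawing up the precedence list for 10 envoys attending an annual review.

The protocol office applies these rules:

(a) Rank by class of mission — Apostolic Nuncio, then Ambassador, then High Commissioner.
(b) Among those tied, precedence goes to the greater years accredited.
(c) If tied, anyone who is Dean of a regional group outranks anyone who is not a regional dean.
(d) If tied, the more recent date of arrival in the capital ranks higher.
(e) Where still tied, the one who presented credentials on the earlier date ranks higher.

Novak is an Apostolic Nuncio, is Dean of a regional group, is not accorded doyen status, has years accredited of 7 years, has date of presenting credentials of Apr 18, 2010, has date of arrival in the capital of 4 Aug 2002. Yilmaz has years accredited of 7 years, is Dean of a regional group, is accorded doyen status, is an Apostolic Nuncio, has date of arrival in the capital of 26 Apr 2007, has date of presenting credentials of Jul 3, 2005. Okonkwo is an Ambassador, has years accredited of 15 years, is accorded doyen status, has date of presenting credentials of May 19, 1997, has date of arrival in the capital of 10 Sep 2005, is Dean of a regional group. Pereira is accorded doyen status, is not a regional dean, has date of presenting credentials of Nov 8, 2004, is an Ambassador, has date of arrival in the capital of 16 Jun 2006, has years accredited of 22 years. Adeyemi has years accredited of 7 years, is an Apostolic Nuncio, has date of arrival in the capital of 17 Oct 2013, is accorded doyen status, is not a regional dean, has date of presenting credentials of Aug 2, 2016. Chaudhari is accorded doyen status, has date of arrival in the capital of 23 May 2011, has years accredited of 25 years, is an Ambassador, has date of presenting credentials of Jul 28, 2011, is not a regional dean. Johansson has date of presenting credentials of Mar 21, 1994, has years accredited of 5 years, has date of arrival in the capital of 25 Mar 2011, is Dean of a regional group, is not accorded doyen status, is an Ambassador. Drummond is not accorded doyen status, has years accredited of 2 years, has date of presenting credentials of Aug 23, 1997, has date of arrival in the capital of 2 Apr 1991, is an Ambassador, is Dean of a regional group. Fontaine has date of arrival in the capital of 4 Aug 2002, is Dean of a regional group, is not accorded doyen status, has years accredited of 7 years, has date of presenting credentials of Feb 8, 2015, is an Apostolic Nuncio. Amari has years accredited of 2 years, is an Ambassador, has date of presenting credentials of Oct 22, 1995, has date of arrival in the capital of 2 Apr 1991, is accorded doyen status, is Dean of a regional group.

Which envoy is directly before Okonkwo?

Pereira

By class of mission: Yilmaz, Novak, Fontaine and Adeyemi (Apostolic Nuncio); then Chaudhari, Pereira, Okonkwo, Johansson, Amari and Drummond (Ambassador).
Yilmaz, Novak, Fontaine and Adeyemi all have years accredited 7 years, so the next rule applies.
Among Yilmaz, Novak, Fontaine and Adeyemi, Dean of a regional group before not a regional dean: Yilmaz, Novak and Fontaine (Dean of a regional group) before Adeyemi (not a regional dean).
Among Yilmaz, Novak and Fontaine, by date of arrival in the capital (later first): Yilmaz (26 Apr 2007) before Novak and Fontaine (4 Aug 2002).
Among Novak and Fontaine, by date of presenting credentials (earlier first): Novak (Apr 18, 2010) before Fontaine (Feb 8, 2015).
Among Chaudhari, Pereira, Okonkwo, Johansson, Amari and Drummond, by years accredited (higher first): Chaudhari (25 years) before Pereira (22 years) before Okonkwo (15 years) before Johansson (5 years) before Amari and Drummond (2 years).
Amari and Drummond are each Dean of a regional group, so the next rule applies.
Amari and Drummond both have date of arrival in the capital 2 Apr 1991, so the next rule applies.
Among Amari and Drummond, by date of presenting credentials (earlier first): Amari (Oct 22, 1995) before Drummond (Aug 23, 1997).
Order: Yilmaz, Novak, Fontaine, Adeyemi, Chaudhari, Pereira, Okonkwo, Johansson, Amari, Drummond.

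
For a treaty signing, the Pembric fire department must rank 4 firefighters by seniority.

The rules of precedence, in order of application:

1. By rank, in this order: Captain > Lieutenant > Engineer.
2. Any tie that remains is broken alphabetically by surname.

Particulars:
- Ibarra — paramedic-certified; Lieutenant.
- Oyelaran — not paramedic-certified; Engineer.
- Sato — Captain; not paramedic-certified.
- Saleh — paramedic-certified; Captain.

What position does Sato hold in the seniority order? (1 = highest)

By rank: Saleh and Sato (Captain); then Ibarra (Lieutenant); then Oyelaran (Engineer).
Among Saleh and Sato, alphabetically by surname: Saleh before Sato.
Order: Saleh, Sato, Ibarra, Oyelaran. So position 2.

2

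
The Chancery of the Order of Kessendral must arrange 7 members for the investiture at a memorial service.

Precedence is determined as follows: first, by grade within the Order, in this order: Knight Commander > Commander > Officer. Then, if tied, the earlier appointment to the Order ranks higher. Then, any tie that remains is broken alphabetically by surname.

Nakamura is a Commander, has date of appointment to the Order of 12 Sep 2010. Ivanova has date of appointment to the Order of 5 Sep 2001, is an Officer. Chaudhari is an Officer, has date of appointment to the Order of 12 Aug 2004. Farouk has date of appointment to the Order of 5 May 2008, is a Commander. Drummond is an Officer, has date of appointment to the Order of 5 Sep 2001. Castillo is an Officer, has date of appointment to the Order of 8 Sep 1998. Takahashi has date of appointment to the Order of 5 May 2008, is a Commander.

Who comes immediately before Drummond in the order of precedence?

Castillo

By grade within the Order: Farouk, Takahashi and Nakamura (Commander); then Castillo, Drummond, Ivanova and Chaudhari (Officer).
Among Farouk, Takahashi and Nakamura, by date of appointment to the Order (earlier first): Farouk and Takahashi (5 May 2008) before Nakamura (12 Sep 2010).
Among Farouk and Takahashi, alphabetically by surname: Farouk before Takahashi.
Among Castillo, Drummond, Ivanova and Chaudhari, by date of appointment to the Order (earlier first): Castillo (8 Sep 1998) before Drummond and Ivanova (5 Sep 2001) before Chaudhari (12 Aug 2004).
Among Drummond and Ivanova, alphabetically by surname: Drummond before Ivanova.
Order: Farouk, Takahashi, Nakamura, Castillo, Drummond, Ivanova, Chaudhari.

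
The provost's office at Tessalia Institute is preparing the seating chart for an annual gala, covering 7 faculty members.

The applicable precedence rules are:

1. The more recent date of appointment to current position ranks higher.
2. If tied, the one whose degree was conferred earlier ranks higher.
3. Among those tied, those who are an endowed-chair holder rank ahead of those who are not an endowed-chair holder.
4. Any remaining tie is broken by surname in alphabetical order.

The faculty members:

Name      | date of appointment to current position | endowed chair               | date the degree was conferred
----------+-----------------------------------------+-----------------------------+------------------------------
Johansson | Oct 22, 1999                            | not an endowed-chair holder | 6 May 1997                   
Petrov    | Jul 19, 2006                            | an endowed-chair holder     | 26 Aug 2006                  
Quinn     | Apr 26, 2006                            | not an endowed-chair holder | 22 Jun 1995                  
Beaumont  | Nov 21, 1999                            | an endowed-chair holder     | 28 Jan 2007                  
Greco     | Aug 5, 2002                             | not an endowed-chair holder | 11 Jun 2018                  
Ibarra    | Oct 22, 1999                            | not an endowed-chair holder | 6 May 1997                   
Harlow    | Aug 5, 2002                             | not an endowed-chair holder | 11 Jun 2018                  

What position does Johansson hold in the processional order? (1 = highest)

7

By date of appointment to current position (later first): Petrov (Jul 19, 2006); then Quinn (Apr 26, 2006); then Greco and Harlow (both Aug 5, 2002); then Beaumont (Nov 21, 1999); then Ibarra and Johansson (both Oct 22, 1999).
Greco and Harlow both have date the degree was conferred 11 Jun 2018, so the next rule applies.
Greco and Harlow are each not an endowed-chair holder, so the next rule applies.
Among Greco and Harlow, alphabetically by surname: Greco before Harlow.
Ibarra and Johansson both have date the degree was conferred 6 May 1997, so the next rule applies.
Ibarra and Johansson are each not an endowed-chair holder, so the next rule applies.
Among Ibarra and Johansson, alphabetically by surname: Ibarra before Johansson.
Order: Petrov, Quinn, Greco, Harlow, Beaumont, Ibarra, Johansson. So position 7.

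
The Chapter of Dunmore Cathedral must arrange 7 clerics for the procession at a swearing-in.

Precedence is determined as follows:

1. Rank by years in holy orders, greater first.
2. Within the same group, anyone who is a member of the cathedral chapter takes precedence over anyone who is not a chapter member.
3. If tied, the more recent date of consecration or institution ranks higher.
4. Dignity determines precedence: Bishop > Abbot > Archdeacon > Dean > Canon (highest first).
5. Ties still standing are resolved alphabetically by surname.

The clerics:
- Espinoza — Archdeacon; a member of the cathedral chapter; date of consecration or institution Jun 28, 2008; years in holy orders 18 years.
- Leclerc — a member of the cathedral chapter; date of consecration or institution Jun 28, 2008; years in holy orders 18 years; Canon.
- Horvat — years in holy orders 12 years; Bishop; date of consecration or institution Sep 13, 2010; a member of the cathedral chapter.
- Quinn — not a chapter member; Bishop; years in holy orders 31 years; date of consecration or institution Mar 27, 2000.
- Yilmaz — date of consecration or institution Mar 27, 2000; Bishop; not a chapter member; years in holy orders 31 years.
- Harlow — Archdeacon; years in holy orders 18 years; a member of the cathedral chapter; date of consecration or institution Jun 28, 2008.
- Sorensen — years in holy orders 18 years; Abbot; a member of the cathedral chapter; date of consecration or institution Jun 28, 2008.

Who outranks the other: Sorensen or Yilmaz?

By years in holy orders (higher first): Quinn and Yilmaz (both 31 years); then Sorensen, Espinoza, Harlow and Leclerc (each 18 years); then Horvat (12 years).
Quinn and Yilmaz are each not a chapter member, so the next rule applies.
Quinn and Yilmaz both have date of consecration or institution Mar 27, 2000, so the next rule applies.
Quinn and Yilmaz are each Bishop, so the next rule applies.
Among Quinn and Yilmaz, alphabetically by surname: Quinn before Yilmaz.
Sorensen, Espinoza, Harlow and Leclerc are each a member of the cathedral chapter, so the next rule applies.
Sorensen, Espinoza, Harlow and Leclerc all have date of consecration or institution Jun 28, 2008, so the next rule applies.
Among Sorensen, Espinoza, Harlow and Leclerc, by dignity: Sorensen (Abbot) before Espinoza and Harlow (Archdeacon) before Leclerc (Canon).
Among Espinoza and Harlow, alphabetically by surname: Espinoza before Harlow.
So Yilmaz takes precedence.

Yilmaz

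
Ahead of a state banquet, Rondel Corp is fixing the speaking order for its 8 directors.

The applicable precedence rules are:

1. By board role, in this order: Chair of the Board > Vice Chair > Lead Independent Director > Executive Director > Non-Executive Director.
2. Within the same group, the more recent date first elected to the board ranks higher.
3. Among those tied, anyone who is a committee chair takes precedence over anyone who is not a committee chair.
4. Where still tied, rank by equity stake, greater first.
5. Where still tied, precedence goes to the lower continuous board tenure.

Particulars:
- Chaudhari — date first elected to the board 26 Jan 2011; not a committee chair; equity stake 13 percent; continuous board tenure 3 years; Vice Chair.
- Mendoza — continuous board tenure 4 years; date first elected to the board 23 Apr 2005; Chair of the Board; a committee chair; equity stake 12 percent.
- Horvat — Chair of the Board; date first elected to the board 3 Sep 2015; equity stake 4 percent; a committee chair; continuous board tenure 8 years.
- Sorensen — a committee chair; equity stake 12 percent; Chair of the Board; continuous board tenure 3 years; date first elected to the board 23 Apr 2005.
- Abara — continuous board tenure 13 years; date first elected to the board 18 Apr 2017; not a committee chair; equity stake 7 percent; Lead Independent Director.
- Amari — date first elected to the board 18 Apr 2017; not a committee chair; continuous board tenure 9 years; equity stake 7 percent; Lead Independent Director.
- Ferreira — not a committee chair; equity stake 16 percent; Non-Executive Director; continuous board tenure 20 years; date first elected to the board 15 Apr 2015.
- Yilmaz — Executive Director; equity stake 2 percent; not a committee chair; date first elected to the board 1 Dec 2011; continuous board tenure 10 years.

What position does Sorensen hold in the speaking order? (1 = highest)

2

By board role: Horvat, Sorensen and Mendoza (Chair of the Board); then Chaudhari (Vice Chair); then Amari and Abara (Lead Independent Director); then Yilmaz (Executive Director); then Ferreira (Non-Executive Director).
Among Horvat, Sorensen and Mendoza, by date first elected to the board (later first): Horvat (3 Sep 2015) before Sorensen and Mendoza (23 Apr 2005).
Sorensen and Mendoza are each a committee chair, so the next rule applies.
Sorensen and Mendoza both have equity stake 12 percent, so the next rule applies.
Among Sorensen and Mendoza, by continuous board tenure (lower first): Sorensen (3 years) before Mendoza (4 years).
Amari and Abara both have date first elected to the board 18 Apr 2017, so the next rule applies.
Amari and Abara are each not a committee chair, so the next rule applies.
Amari and Abara both have equity stake 7 percent, so the next rule applies.
Among Amari and Abara, by continuous board tenure (lower first): Amari (9 years) before Abara (13 years).
Order: Horvat, Sorensen, Mendoza, Chaudhari, Amari, Abara, Yilmaz, Ferreira. So position 2.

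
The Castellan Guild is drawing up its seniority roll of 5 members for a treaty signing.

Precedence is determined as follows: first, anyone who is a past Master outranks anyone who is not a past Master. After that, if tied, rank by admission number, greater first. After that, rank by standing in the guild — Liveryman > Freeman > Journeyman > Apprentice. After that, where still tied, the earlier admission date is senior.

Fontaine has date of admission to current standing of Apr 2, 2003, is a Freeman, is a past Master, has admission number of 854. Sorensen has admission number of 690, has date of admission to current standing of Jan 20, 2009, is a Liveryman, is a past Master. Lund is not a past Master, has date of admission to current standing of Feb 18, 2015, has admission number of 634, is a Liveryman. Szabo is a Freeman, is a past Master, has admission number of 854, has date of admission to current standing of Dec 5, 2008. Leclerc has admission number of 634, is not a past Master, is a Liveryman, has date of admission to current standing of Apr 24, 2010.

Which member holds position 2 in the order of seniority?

Szabo

By the first rule: Fontaine, Szabo and Sorensen (each a past Master); then Leclerc and Lund (both not a past Master).
Among Fontaine, Szabo and Sorensen, by admission number (higher first): Fontaine and Szabo (854) before Sorensen (690).
Fontaine and Szabo are each Freeman, so the next rule applies.
Among Fontaine and Szabo, by date of admission to current standing (earlier first): Fontaine (Apr 2, 2003) before Szabo (Dec 5, 2008).
Leclerc and Lund both have admission number 634, so the next rule applies.
Leclerc and Lund are each Liveryman, so the next rule applies.
Among Leclerc and Lund, by date of admission to current standing (earlier first): Leclerc (Apr 24, 2010) before Lund (Feb 18, 2015).
Order: Fontaine, Szabo, Sorensen, Leclerc, Lund.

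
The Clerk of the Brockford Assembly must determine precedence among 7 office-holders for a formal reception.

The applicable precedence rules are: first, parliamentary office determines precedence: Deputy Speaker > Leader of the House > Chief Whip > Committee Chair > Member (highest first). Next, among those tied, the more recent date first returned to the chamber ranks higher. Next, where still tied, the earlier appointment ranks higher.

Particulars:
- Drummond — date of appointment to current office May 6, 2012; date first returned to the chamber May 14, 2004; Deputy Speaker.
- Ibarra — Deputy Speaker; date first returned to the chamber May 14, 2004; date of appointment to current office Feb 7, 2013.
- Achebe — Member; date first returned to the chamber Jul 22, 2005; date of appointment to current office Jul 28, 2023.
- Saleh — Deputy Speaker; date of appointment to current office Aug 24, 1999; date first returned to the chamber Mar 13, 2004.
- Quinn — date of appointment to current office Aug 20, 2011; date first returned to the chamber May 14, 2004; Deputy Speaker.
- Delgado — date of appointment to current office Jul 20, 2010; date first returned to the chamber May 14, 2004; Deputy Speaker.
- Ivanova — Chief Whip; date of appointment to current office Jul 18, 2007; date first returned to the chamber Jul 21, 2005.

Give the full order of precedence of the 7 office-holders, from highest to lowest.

By parliamentary office: Delgado, Quinn, Drummond, Ibarra and Saleh (Deputy Speaker); then Ivanova (Chief Whip); then Achebe (Member).
Among Delgado, Quinn, Drummond, Ibarra and Saleh, by date first returned to the chamber (later first): Delgado, Quinn, Drummond and Ibarra (May 14, 2004) before Saleh (Mar 13, 2004).
Among Delgado, Quinn, Drummond and Ibarra, by date of appointment to current office (earlier first): Delgado (Jul 20, 2010) before Quinn (Aug 20, 2011) before Drummond (May 6, 2012) before Ibarra (Feb 7, 2013).
Full order: Delgado, Quinn, Drummond, Ibarra, Saleh, Ivanova, Achebe.

Delgado, Quinn, Drummond, Ibarra, Saleh, Ivanova, Achebe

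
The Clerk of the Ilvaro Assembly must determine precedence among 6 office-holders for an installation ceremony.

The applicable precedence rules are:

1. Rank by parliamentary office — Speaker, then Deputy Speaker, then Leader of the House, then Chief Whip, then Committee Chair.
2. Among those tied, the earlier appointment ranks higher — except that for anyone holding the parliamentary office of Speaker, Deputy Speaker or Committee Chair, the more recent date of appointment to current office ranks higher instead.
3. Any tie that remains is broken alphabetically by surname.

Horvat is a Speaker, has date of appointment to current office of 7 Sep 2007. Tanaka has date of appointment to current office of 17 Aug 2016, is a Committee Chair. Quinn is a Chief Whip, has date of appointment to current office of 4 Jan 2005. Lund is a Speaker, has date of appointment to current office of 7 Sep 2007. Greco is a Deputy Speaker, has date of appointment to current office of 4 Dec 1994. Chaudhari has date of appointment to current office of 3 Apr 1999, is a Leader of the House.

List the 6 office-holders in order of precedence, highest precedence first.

By parliamentary office: Horvat and Lund (Speaker); then Greco (Deputy Speaker); then Chaudhari (Leader of the House); then Quinn (Chief Whip); then Tanaka (Committee Chair).
Horvat and Lund both have date of appointment to current office 7 Sep 2007, so the next rule applies.
Among Horvat and Lund, alphabetically by surname: Horvat before Lund.
Full order: Horvat, Lund, Greco, Chaudhari, Quinn, Tanaka.

Horvat, Lund, Greco, Chaudhari, Quinn, Tanaka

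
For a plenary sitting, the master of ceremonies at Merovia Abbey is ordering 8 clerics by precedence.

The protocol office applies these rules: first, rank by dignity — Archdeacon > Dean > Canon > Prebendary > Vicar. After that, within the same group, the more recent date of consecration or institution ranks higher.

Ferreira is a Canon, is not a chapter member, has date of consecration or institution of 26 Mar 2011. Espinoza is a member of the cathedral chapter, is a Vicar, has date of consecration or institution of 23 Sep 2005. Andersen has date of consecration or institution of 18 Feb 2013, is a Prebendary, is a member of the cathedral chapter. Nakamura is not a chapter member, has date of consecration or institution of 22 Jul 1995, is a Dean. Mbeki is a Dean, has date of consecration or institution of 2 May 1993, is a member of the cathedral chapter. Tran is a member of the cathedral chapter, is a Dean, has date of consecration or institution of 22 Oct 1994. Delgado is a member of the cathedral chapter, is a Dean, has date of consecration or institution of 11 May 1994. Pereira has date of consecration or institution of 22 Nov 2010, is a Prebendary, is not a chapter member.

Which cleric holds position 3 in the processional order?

Delgado

By dignity: Nakamura, Tran, Delgado and Mbeki (Dean); then Ferreira (Canon); then Andersen and Pereira (Prebendary); then Espinoza (Vicar).
Among Nakamura, Tran, Delgado and Mbeki, by date of consecration or institution (later first): Nakamura (22 Jul 1995) before Tran (22 Oct 1994) before Delgado (11 May 1994) before Mbeki (2 May 1993).
Among Andersen and Pereira, by date of consecration or institution (later first): Andersen (18 Feb 2013) before Pereira (22 Nov 2010).
Order: Nakamura, Tran, Delgado, Mbeki, Ferreira, Andersen, Pereira, Espinoza.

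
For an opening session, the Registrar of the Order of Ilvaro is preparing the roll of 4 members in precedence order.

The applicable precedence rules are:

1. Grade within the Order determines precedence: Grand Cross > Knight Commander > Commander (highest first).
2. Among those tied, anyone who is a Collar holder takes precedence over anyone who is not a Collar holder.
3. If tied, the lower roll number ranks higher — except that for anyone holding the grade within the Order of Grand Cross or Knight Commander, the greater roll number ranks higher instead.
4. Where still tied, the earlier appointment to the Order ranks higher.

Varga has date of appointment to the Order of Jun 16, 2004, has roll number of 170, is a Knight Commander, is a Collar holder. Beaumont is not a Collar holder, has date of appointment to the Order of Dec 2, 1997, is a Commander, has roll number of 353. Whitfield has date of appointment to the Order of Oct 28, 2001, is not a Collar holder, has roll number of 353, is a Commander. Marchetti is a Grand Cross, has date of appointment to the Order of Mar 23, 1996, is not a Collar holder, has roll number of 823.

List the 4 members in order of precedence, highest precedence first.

By grade within the Order: Marchetti (Grand Cross); then Varga (Knight Commander); then Beaumont and Whitfield (Commander).
Beaumont and Whitfield are each not a Collar holder, so the next rule applies.
Beaumont and Whitfield both have roll number 353, so the next rule applies.
Among Beaumont and Whitfield, by date of appointment to the Order (earlier first): Beaumont (Dec 2, 1997) before Whitfield (Oct 28, 2001).
Full order: Marchetti, Varga, Beaumont, Whitfield.

Marchetti, Varga, Beaumont, Whitfield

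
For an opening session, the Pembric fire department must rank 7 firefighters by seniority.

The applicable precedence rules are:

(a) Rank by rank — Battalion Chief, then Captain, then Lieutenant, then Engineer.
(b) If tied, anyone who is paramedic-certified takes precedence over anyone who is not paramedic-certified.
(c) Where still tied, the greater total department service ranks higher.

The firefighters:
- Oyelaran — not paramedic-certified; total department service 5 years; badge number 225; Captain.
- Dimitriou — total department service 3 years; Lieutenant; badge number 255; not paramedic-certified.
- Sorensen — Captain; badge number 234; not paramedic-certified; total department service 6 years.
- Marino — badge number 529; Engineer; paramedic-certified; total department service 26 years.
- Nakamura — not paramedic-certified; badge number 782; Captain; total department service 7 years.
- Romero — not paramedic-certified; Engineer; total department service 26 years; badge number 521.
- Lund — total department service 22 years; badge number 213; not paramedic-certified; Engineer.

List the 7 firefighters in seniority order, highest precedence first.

Nakamura, Sorensen, Oyelaran, Dimitriou, Marino, Romero, Lund

By rank: Nakamura, Sorensen and Oyelaran (Captain); then Dimitriou (Lieutenant); then Marino, Romero and Lund (Engineer).
Nakamura, Sorensen and Oyelaran are each not paramedic-certified, so the next rule applies.
Among Nakamura, Sorensen and Oyelaran, by total department service (higher first): Nakamura (7 years) before Sorensen (6 years) before Oyelaran (5 years).
Among Marino, Romero and Lund, paramedic-certified before not paramedic-certified: Marino (paramedic-certified) before Romero and Lund (not paramedic-certified).
Among Romero and Lund, by total department service (higher first): Romero (26 years) before Lund (22 years).
Full order: Nakamura, Sorensen, Oyelaran, Dimitriou, Marino, Romero, Lund.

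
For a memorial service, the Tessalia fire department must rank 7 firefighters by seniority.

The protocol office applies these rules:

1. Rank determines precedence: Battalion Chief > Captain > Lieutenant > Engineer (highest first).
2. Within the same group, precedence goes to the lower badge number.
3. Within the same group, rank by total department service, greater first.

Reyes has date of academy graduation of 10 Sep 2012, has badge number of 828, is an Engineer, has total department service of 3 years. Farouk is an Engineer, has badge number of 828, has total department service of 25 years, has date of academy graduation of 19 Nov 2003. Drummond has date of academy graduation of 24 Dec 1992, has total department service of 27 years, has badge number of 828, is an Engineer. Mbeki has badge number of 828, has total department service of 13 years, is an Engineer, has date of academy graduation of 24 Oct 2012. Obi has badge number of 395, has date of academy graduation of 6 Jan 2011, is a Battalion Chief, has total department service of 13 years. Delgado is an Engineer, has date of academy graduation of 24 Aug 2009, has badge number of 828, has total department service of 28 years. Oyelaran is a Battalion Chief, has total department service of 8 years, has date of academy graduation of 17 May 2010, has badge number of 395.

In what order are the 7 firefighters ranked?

Obi, Oyelaran, Delgado, Drummond, Farouk, Mbeki, Reyes

By rank: Obi and Oyelaran (Battalion Chief); then Delgado, Drummond, Farouk, Mbeki and Reyes (Engineer).
Obi and Oyelaran both have badge number 395, so the next rule applies.
Among Obi and Oyelaran, by total department service (higher first): Obi (13 years) before Oyelaran (8 years).
Delgado, Drummond, Farouk, Mbeki and Reyes all have badge number 828, so the next rule applies.
Among Delgado, Drummond, Farouk, Mbeki and Reyes, by total department service (higher first): Delgado (28 years) before Drummond (27 years) before Farouk (25 years) before Mbeki (13 years) before Reyes (3 years).
Full order: Obi, Oyelaran, Delgado, Drummond, Farouk, Mbeki, Reyes.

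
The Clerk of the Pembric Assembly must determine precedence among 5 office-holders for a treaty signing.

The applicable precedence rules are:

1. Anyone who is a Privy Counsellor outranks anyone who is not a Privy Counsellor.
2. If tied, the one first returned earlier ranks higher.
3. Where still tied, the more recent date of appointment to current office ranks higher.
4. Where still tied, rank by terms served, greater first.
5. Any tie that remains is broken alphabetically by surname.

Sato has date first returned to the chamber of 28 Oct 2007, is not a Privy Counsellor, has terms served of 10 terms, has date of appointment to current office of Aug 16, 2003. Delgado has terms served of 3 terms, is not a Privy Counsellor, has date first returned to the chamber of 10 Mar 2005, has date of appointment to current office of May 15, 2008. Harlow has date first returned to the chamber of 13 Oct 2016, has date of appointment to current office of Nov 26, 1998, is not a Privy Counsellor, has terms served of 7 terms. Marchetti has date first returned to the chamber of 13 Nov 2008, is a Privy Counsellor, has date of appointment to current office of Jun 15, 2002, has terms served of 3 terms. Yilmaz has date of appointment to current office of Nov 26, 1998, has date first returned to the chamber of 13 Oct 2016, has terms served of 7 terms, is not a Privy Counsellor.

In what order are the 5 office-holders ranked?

By the first rule: Marchetti (a Privy Counsellor); then Delgado, Sato, Harlow and Yilmaz (each not a Privy Counsellor).
Among Delgado, Sato, Harlow and Yilmaz, by date first returned to the chamber (earlier first): Delgado (10 Mar 2005) before Sato (28 Oct 2007) before Harlow and Yilmaz (13 Oct 2016).
Harlow and Yilmaz both have date of appointment to current office Nov 26, 1998, so the next rule applies.
Harlow and Yilmaz both have terms served 7 terms, so the next rule applies.
Among Harlow and Yilmaz, alphabetically by surname: Harlow before Yilmaz.
Full order: Marchetti, Delgado, Sato, Harlow, Yilmaz.

Marchetti, Delgado, Sato, Harlow, Yilmaz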